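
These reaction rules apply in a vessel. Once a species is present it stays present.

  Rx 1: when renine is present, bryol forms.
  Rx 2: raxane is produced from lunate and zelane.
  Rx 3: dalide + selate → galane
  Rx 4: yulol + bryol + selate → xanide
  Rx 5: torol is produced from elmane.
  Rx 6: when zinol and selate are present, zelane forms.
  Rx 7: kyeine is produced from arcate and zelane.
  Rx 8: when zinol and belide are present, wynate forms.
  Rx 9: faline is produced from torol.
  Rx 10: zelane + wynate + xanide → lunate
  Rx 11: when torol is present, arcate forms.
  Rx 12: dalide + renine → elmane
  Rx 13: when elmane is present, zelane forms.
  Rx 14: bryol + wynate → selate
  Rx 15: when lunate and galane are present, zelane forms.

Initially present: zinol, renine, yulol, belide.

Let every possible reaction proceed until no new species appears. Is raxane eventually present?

zinol and belide present → wynate forms (Rx 8).
renine present → bryol forms (Rx 1).
bryol and wynate present → selate forms (Rx 14).
zinol and selate present → zelane forms (Rx 6).
yulol, bryol, and selate present → xanide forms (Rx 4).
zelane, wynate, and xanide present → lunate forms (Rx 10).
lunate and zelane present → raxane forms (Rx 2).

Yes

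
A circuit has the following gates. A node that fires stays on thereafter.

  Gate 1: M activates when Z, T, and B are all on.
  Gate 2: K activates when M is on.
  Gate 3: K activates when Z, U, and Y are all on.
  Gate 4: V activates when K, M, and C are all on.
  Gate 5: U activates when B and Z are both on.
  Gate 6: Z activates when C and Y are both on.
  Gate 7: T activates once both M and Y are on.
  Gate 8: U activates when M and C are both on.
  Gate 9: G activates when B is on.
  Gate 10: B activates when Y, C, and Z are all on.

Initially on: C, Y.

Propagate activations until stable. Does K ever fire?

Yes

Gate 6: C and Y on → Z on.
Y, C, and Z are on, so B activates (Gate 10).
B and Z are on, so U activates (Gate 5).
Gate 3: Z, U, and Y on → K on.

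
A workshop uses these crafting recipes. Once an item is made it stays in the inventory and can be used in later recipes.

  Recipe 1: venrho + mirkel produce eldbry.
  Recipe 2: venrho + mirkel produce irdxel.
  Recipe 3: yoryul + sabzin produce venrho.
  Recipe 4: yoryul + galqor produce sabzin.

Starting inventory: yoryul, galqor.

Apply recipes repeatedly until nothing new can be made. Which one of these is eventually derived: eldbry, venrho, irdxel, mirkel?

Using Recipe 4, yoryul and galqor make sabzin.
Using Recipe 3, yoryul and sabzin make venrho.
No rule produces mirkel, and it is not given. eldbry would need venrho and mirkel (Recipe 1), but mirkel is never obtained. irdxel would need venrho and mirkel (Recipe 2), but mirkel is never obtained.

venrho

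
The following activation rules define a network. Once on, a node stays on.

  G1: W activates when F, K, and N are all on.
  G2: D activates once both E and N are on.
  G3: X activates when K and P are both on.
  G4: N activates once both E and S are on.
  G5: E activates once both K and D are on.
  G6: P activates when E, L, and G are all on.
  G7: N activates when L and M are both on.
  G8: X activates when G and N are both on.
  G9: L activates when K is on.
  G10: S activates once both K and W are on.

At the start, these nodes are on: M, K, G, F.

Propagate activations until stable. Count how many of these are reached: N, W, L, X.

4

G9: K on → L on.
L and M are on, so N activates (G7).
F, K, and N are on, so W activates (G1).
G8: G and N on → X on.
N: reached.
W: reached.
L: reached.
X: reached.
All 4 are reached.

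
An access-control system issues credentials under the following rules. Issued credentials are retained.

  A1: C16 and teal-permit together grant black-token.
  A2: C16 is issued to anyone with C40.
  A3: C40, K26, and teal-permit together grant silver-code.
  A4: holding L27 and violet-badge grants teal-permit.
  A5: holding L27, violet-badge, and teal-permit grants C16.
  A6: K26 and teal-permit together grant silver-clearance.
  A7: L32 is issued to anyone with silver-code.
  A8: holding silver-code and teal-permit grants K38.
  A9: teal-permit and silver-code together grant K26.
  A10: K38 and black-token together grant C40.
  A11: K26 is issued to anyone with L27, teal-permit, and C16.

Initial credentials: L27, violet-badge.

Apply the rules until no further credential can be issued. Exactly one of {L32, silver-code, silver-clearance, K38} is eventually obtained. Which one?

Holding L27 and violet-badge grants teal-permit (A4).
Holding L27, violet-badge, and teal-permit grants C16 (A5).
Holding L27, teal-permit, and C16 grants K26 (A11).
Holding K26 and teal-permit grants silver-clearance (A6).
silver-code would need C40, K26, and teal-permit (A3), but C40 is never granted. L32 would need silver-code (A7), but silver-code is never granted. K38 would need silver-code and teal-permit (A8), but silver-code is never granted.

silver-clearance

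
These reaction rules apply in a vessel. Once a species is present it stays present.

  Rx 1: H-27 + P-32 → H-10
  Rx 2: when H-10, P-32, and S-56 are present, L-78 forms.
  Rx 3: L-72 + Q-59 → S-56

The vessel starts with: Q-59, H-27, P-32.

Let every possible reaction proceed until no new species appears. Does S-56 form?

S-56 would need L-72 and Q-59 (Rx 3), but L-72 never forms.

No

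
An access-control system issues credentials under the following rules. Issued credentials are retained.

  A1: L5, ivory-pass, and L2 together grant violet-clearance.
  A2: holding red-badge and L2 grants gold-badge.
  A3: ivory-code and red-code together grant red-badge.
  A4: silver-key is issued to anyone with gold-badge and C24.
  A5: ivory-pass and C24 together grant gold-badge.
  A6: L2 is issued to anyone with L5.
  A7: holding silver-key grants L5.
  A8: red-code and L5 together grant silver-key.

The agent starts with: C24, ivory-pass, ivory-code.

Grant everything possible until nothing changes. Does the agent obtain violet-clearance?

Yes

Holding ivory-pass and C24 grants gold-badge (A5).
Holding gold-badge and C24 grants silver-key (A4).
Holding silver-key grants L5 (A7).
Holding L5 grants L2 (A6).
Holding L5, ivory-pass, and L2 grants violet-clearance (A1).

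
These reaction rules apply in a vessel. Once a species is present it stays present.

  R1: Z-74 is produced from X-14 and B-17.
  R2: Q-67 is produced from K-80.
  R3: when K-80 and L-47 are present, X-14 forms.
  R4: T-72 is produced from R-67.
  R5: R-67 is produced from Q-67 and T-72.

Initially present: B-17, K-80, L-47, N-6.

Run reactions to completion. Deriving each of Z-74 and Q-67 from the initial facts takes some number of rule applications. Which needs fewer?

Q-67

Q-67: K-80 present → Q-67 forms (R2). [1 rule application]
Z-74: K-80 and L-47 present → X-14 forms (R3). X-14 and B-17 present → Z-74 forms (R1). [2 rule applications]
Q-67 needs fewer.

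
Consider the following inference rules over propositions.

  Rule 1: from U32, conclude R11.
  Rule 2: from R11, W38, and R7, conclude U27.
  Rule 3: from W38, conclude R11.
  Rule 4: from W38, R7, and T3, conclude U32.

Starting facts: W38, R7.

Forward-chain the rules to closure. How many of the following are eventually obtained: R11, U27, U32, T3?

2

From W38, Rule 3 gives R11.
From R11, W38, and R7, Rule 2 gives U27.
R11: reached.
U27: reached.
U32 would need W38, R7, and T3 (Rule 4), but T3 is never established.
No rule produces T3, and it is not given.
Reached: R11 and U27 — 2 of the 4.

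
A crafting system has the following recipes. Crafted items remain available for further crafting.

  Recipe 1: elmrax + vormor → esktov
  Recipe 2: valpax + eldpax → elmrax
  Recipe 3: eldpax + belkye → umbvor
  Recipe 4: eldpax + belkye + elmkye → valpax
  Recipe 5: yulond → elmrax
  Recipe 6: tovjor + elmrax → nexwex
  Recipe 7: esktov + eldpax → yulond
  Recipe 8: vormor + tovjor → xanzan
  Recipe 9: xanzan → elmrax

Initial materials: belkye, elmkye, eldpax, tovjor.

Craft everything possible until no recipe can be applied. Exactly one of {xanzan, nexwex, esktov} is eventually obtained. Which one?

Using Recipe 4, eldpax, belkye, and elmkye make valpax.
Using Recipe 2, valpax and eldpax make elmrax.
Using Recipe 6, tovjor and elmrax make nexwex.
xanzan would need vormor and tovjor (Recipe 8), but vormor is never obtained. esktov would need elmrax and vormor (Recipe 1), but vormor is never obtained.

nexwex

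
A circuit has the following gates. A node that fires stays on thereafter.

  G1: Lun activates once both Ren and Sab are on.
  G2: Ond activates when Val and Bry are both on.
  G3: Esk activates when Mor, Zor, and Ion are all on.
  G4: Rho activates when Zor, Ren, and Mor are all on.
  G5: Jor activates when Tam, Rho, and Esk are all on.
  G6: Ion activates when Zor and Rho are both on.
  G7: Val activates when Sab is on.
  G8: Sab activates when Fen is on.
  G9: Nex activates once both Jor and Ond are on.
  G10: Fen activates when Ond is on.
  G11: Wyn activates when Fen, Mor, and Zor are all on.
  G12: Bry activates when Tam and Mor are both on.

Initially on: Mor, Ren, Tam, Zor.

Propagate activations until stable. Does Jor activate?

Yes

Zor, Ren, and Mor are on, so Rho activates (G4).
G6: Zor and Rho on → Ion on.
Mor, Zor, and Ion are on, so Esk activates (G3).
G5: Tam, Rho, and Esk on → Jor on.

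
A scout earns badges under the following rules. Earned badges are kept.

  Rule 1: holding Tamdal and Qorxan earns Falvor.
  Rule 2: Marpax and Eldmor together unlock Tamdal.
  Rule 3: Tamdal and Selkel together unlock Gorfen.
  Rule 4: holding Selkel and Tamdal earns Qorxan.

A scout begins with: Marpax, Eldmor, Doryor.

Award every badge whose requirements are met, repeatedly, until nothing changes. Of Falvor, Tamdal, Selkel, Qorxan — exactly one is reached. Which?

With Marpax and Eldmor, Tamdal is earned (Rule 2).
Qorxan would need Selkel and Tamdal (Rule 4), but Selkel is never earned. No rule produces Selkel, and it is not given. Falvor would need Tamdal and Qorxan (Rule 1), but Qorxan is never earned.

Tamdal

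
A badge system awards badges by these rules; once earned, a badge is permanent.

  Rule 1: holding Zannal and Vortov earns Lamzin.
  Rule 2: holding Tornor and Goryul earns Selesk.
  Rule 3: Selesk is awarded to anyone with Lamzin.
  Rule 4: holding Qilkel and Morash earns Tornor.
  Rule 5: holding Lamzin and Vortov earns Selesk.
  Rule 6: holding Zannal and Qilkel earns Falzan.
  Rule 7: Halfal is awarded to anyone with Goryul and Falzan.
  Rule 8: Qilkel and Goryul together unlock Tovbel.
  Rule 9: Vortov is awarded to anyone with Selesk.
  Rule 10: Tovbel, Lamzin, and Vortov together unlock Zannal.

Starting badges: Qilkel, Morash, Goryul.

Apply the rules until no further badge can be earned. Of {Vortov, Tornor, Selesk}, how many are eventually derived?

3

With Qilkel and Morash, Tornor is earned (Rule 4).
With Tornor and Goryul, Selesk is earned (Rule 2).
With Selesk, Vortov is earned (Rule 9).
Vortov: reached.
Tornor: reached.
Selesk: reached.
All 3 are reached.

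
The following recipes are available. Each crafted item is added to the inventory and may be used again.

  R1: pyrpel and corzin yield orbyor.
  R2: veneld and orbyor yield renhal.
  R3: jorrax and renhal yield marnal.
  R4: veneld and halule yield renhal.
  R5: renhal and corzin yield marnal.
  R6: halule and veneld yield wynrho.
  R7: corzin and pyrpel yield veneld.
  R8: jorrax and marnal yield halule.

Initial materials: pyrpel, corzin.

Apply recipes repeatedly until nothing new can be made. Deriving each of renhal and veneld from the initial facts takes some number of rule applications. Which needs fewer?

veneld

veneld: corzin and pyrpel → veneld (R7). [1 rule application]
renhal: pyrpel and corzin → orbyor (R1). Using R7, corzin and pyrpel make veneld. veneld and orbyor → renhal (R2). [3 rule applications]
veneld needs fewer.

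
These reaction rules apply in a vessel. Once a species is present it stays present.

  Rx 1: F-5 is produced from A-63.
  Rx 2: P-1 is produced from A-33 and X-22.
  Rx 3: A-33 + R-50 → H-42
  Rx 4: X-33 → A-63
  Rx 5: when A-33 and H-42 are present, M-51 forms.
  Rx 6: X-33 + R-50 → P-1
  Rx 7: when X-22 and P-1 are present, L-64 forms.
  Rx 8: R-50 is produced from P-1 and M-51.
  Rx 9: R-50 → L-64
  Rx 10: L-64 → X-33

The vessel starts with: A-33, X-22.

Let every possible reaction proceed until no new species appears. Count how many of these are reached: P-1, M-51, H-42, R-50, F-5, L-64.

3

A-33 and X-22 present → P-1 forms (Rx 2).
X-22 and P-1 present → L-64 forms (Rx 7).
L-64 present → X-33 forms (Rx 10).
X-33 present → A-63 forms (Rx 4).
A-63 present → F-5 forms (Rx 1).
P-1: reached.
M-51 would need A-33 and H-42 (Rx 5), but H-42 never forms.
H-42 would need A-33 and R-50 (Rx 3), but R-50 never forms.
R-50 would need P-1 and M-51 (Rx 8), but M-51 never forms.
F-5: reached.
L-64: reached.
Reached: P-1, F-5, and L-64 — 3 of the 6.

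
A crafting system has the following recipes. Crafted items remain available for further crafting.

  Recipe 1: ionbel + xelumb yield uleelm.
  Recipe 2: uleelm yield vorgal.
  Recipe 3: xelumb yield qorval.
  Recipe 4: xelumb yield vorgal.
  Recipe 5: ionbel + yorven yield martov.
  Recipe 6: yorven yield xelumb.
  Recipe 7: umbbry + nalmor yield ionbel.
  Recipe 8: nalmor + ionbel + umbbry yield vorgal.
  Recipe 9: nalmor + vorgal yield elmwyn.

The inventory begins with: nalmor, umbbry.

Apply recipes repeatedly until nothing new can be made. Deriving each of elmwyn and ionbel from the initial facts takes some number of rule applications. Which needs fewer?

ionbel

ionbel: umbbry + nalmor → ionbel (Recipe 7). [1 rule application]
elmwyn: umbbry + nalmor → ionbel (Recipe 7). nalmor + ionbel + umbbry → vorgal (Recipe 8). nalmor + vorgal → elmwyn (Recipe 9). [3 rule applications]
ionbel needs fewer.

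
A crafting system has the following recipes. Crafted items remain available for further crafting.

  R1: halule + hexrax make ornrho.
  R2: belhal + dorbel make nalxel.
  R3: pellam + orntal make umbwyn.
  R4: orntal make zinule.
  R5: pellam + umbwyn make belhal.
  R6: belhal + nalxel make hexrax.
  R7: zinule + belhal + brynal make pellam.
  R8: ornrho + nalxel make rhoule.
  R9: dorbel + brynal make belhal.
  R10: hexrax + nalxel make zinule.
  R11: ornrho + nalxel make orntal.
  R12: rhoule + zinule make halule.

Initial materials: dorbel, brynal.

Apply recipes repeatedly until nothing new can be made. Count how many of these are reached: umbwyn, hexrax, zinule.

dorbel + brynal → belhal (R9).
belhal + dorbel → nalxel (R2).
belhal + nalxel → hexrax (R6).
Using R10, hexrax and nalxel make zinule.
umbwyn would need pellam and orntal (R3), but orntal is never obtained.
hexrax: reached.
zinule: reached.
Reached: hexrax and zinule — 2 of the 3.

2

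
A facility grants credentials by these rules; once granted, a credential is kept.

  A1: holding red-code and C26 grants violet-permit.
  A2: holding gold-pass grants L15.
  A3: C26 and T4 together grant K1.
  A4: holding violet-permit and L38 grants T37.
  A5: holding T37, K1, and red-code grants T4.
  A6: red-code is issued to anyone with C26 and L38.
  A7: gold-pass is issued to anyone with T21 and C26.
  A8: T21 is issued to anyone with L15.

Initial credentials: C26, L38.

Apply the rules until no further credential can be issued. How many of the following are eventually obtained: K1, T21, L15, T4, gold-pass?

K1 would need C26 and T4 (A3), but T4 is never granted.
T21 would need L15 (A8), but L15 is never granted.
L15 would need gold-pass (A2), but gold-pass is never granted.
T4 would need T37, K1, and red-code (A5), but K1 is never granted.
gold-pass would need T21 and C26 (A7), but T21 is never granted.
None of the 5 are reached.

0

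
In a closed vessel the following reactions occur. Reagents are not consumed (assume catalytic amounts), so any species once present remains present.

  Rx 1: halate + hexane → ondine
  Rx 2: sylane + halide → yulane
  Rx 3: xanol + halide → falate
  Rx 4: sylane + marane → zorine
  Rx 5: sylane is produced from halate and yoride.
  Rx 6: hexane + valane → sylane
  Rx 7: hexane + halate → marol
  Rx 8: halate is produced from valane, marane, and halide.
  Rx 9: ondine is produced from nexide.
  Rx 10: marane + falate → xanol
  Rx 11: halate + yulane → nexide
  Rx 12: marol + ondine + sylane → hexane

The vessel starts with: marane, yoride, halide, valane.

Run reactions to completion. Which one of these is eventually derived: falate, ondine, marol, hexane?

valane, marane, and halide present → halate forms (Rx 8).
halate and yoride present → sylane forms (Rx 5).
sylane and halide present → yulane forms (Rx 2).
halate and yulane present → nexide forms (Rx 11).
nexide present → ondine forms (Rx 9).
falate would need xanol and halide (Rx 3), but xanol never forms. hexane would need marol, ondine, and sylane (Rx 12), but marol never forms. marol would need hexane and halate (Rx 7), but hexane never forms.

ondine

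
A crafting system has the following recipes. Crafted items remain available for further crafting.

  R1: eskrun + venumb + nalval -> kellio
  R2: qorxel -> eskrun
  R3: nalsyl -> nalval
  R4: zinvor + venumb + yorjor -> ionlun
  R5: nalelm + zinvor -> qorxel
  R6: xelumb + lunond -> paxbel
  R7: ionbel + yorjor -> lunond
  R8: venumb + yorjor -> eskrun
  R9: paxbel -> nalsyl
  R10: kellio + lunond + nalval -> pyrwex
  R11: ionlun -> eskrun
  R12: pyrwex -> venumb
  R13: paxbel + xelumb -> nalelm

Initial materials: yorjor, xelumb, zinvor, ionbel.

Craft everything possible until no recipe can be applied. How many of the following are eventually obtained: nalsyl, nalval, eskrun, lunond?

ionbel + yorjor -> lunond (R7).
xelumb + lunond -> paxbel (R6).
Using R9, paxbel makes nalsyl.
Using R13, paxbel and xelumb make nalelm.
nalelm + zinvor -> qorxel (R5).
Using R3, nalsyl makes nalval.
Using R2, qorxel makes eskrun.
nalsyl: reached.
nalval: reached.
eskrun: reached.
lunond: reached.
All 4 are reached.

4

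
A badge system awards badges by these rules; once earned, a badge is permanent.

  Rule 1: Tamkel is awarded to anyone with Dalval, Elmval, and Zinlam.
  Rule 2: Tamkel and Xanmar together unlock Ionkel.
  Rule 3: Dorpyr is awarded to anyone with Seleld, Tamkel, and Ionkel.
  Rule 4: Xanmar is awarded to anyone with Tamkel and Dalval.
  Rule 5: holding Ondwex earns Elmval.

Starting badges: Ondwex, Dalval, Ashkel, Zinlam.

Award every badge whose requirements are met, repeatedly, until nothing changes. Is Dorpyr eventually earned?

No

Dorpyr would need Seleld, Tamkel, and Ionkel (Rule 3), but Seleld is never earned.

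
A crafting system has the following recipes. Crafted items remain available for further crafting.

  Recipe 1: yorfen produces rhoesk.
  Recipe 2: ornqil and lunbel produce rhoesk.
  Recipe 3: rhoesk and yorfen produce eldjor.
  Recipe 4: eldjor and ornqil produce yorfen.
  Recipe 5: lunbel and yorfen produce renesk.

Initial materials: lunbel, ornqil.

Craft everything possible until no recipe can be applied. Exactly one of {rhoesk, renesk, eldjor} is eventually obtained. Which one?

rhoesk

Using Recipe 2, ornqil and lunbel make rhoesk.
eldjor would need rhoesk and yorfen (Recipe 3), but yorfen is never obtained. renesk would need lunbel and yorfen (Recipe 5), but yorfen is never obtained.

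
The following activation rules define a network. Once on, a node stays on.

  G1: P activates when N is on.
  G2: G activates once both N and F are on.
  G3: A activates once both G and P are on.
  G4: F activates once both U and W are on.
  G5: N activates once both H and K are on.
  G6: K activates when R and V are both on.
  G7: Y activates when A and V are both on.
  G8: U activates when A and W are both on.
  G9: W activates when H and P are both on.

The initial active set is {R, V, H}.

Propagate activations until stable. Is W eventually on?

R and V are on, so K activates (G6).
H and K are on, so N activates (G5).
N is on, so P activates (G1).
H and P are on, so W activates (G9).

Yes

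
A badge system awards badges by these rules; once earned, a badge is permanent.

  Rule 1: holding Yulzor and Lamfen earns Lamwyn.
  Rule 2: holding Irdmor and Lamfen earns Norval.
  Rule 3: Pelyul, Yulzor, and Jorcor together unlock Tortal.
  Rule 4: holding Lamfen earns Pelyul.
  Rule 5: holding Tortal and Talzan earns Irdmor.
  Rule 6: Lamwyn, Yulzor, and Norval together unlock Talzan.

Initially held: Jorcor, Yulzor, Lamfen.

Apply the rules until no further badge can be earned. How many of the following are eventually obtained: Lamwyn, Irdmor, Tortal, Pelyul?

With Lamfen, Pelyul is earned (Rule 4).
With Yulzor and Lamfen, Lamwyn is earned (Rule 1).
With Pelyul, Yulzor, and Jorcor, Tortal is earned (Rule 3).
Lamwyn: reached.
Irdmor would need Tortal and Talzan (Rule 5), but Talzan is never earned.
Tortal: reached.
Pelyul: reached.
Reached: Lamwyn, Tortal, and Pelyul — 3 of the 4.

3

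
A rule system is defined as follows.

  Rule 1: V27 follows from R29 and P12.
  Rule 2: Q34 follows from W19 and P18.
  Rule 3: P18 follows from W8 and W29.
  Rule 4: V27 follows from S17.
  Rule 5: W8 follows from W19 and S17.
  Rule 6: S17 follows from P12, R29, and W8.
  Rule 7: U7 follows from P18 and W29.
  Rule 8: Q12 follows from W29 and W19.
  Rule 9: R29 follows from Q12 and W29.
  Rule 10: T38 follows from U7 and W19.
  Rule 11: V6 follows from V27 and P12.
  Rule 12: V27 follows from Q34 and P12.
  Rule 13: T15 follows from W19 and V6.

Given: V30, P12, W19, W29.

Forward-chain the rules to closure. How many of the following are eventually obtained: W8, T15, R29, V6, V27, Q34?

From W29 and W19, Rule 8 gives Q12.
From Q12 and W29, Rule 9 gives R29.
R29 and P12 hold, so V27 follows (Rule 1).
From V27 and P12, Rule 11 gives V6.
W19 and V6 hold, so T15 follows (Rule 13).
W8 would need W19 and S17 (Rule 5), but S17 is never established.
T15: reached.
R29: reached.
V6: reached.
V27: reached.
Q34 would need W19 and P18 (Rule 2), but P18 is never established.
Reached: T15, R29, V6, and V27 — 4 of the 6.

4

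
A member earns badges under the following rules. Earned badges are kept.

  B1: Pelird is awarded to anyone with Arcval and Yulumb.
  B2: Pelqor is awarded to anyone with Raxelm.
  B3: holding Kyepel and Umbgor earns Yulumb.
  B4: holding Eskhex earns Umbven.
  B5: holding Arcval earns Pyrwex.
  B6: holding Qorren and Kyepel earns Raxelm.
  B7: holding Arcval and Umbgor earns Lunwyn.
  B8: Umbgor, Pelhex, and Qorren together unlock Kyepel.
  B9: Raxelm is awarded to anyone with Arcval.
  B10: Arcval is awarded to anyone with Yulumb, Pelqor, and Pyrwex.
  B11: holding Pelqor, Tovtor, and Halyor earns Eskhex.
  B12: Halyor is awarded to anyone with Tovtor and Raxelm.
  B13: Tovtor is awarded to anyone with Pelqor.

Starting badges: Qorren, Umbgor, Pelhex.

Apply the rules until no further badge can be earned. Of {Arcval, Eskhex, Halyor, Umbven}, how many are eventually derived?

With Umbgor, Pelhex, and Qorren, Kyepel is earned (B8).
With Qorren and Kyepel, Raxelm is earned (B6).
With Raxelm, Pelqor is earned (B2).
With Pelqor, Tovtor is earned (B13).
With Tovtor and Raxelm, Halyor is earned (B12).
With Pelqor, Tovtor, and Halyor, Eskhex is earned (B11).
With Eskhex, Umbven is earned (B4).
Arcval would need Yulumb, Pelqor, and Pyrwex (B10), but Pyrwex is never earned.
Eskhex: reached.
Halyor: reached.
Umbven: reached.
Reached: Eskhex, Halyor, and Umbven — 3 of the 4.

3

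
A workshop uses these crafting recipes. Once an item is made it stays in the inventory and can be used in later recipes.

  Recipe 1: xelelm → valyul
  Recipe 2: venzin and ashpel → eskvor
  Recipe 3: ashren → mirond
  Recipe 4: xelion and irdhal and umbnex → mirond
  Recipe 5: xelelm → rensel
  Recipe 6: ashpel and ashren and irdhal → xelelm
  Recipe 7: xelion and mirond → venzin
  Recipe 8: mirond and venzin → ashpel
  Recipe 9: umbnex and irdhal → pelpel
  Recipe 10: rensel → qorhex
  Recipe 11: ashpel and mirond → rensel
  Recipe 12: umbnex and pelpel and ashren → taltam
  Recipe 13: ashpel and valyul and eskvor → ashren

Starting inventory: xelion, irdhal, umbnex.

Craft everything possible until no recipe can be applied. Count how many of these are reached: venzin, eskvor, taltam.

2

xelion and irdhal and umbnex → mirond (Recipe 4).
xelion and mirond → venzin (Recipe 7).
mirond and venzin → ashpel (Recipe 8).
venzin and ashpel → eskvor (Recipe 2).
venzin: reached.
eskvor: reached.
taltam would need umbnex, pelpel, and ashren (Recipe 12), but ashren is never obtained.
Reached: venzin and eskvor — 2 of the 3.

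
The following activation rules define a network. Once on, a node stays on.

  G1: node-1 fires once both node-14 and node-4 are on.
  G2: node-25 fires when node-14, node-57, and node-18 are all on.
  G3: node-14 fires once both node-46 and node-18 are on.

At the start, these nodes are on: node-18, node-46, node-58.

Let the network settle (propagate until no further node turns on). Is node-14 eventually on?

Yes

G3: node-46 and node-18 on → node-14 on.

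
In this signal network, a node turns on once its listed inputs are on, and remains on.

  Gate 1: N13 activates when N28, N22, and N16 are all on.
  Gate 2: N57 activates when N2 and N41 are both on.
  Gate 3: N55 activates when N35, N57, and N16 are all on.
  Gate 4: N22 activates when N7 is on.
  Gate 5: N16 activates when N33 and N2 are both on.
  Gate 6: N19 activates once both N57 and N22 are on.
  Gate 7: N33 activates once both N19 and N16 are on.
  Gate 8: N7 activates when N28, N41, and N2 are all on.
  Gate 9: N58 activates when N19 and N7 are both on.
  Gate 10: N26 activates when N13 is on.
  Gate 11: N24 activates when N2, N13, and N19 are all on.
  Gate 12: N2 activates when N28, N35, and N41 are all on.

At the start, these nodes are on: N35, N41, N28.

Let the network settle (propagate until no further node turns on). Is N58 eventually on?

Gate 12: N28, N35, and N41 on → N2 on.
Gate 8: N28, N41, and N2 on → N7 on.
N2 and N41 are on, so N57 activates (Gate 2).
N7 is on, so N22 activates (Gate 4).
Gate 6: N57 and N22 on → N19 on.
N19 and N7 are on, so N58 activates (Gate 9).

Yes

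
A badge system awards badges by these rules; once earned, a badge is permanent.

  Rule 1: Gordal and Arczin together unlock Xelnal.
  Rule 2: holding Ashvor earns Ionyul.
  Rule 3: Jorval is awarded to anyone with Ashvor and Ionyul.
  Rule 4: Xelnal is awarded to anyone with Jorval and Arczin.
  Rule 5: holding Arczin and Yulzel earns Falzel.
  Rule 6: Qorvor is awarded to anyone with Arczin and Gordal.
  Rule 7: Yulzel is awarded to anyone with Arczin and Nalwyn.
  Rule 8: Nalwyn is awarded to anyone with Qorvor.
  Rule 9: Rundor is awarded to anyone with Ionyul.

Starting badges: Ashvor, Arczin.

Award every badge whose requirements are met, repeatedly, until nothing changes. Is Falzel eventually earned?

Falzel would need Arczin and Yulzel (Rule 5), but Yulzel is never earned.

No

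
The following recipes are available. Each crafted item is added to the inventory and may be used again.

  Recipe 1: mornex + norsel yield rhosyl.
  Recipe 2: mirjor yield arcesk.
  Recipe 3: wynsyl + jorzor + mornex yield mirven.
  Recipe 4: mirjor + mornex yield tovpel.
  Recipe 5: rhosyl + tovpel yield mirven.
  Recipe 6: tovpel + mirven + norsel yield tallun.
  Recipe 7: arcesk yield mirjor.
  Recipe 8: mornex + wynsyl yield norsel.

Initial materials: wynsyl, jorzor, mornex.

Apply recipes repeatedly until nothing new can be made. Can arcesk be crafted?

No

arcesk would need mirjor (Recipe 2), but mirjor is never obtained.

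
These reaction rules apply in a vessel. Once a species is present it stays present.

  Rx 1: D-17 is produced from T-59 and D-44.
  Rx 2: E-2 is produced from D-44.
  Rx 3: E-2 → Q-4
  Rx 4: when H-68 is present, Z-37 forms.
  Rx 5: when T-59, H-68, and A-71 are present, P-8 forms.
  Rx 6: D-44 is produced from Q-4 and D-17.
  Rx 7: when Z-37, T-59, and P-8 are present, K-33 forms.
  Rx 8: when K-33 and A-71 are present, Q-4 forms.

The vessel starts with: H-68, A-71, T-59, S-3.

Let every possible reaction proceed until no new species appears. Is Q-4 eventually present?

Yes

T-59, H-68, and A-71 present → P-8 forms (Rx 5).
H-68 present → Z-37 forms (Rx 4).
Z-37, T-59, and P-8 present → K-33 forms (Rx 7).
K-33 and A-71 present → Q-4 forms (Rx 8).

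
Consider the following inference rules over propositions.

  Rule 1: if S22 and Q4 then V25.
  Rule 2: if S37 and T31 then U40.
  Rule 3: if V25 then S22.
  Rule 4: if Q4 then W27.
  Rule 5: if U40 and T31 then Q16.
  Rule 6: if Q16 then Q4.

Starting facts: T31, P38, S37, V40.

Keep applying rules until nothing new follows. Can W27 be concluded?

S37 and T31 hold, so U40 follows (Rule 2).
From U40 and T31, Rule 5 gives Q16.
Q16 holds, so Q4 follows (Rule 6).
Q4 holds, so W27 follows (Rule 4).

Yes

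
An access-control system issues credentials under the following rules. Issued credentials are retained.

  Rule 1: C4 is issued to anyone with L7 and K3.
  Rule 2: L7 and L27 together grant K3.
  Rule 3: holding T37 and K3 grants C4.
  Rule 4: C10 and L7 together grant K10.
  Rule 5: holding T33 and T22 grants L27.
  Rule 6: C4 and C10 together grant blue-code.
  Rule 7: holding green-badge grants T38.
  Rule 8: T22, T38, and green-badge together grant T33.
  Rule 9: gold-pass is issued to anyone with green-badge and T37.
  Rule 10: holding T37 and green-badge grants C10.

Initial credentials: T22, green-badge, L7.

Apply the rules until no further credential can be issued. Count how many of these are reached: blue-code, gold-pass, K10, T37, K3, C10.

1

Holding green-badge grants T38 (Rule 7).
Holding T22, T38, and green-badge grants T33 (Rule 8).
Holding T33 and T22 grants L27 (Rule 5).
Holding L7 and L27 grants K3 (Rule 2).
blue-code would need C4 and C10 (Rule 6), but C10 is never granted.
gold-pass would need green-badge and T37 (Rule 9), but T37 is never granted.
K10 would need C10 and L7 (Rule 4), but C10 is never granted.
No rule produces T37, and it is not given.
K3: reached.
C10 would need T37 and green-badge (Rule 10), but T37 is never granted.
Reached: K3 — 1 of the 6.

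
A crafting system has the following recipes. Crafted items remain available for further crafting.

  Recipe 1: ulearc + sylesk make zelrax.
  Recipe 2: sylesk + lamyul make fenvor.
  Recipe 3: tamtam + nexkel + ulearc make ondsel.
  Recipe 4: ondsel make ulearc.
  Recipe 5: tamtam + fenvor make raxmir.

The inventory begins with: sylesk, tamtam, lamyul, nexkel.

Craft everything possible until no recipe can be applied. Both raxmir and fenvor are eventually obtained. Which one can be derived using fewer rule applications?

fenvor: Using Recipe 2, sylesk and lamyul make fenvor. [1 rule application]
raxmir: Using Recipe 2, sylesk and lamyul make fenvor. Using Recipe 5, tamtam and fenvor make raxmir. [2 rule applications]
fenvor needs fewer.

fenvor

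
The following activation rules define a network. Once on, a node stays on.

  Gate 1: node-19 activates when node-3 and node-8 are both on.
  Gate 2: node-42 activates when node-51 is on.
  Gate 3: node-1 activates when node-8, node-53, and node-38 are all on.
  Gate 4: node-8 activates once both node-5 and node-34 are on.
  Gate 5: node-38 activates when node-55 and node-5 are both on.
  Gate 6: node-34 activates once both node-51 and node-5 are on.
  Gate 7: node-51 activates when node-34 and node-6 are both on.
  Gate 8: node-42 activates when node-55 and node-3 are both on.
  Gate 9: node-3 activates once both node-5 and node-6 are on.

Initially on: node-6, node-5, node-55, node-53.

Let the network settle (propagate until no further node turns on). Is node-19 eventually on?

node-19 would need node-3 and node-8 (Gate 1), but node-8 never turns on.

No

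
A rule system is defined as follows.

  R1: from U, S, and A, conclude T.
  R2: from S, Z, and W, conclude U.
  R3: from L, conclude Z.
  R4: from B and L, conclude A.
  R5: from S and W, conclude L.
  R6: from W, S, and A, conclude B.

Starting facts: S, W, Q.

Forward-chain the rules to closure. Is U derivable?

From S and W, R5 gives L.
From L, R3 gives Z.
From S, Z, and W, R2 gives U.

Yes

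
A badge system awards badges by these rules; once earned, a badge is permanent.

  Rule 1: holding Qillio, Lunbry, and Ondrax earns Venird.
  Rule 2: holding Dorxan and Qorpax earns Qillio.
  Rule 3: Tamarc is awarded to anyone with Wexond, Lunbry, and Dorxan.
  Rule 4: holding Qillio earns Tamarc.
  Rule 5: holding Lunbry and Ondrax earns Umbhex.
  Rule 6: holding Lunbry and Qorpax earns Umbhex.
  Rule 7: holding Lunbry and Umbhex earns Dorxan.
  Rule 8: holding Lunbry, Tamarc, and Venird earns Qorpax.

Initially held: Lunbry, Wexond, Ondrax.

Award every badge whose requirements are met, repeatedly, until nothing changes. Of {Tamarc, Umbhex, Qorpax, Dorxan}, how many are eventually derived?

3

With Lunbry and Ondrax, Umbhex is earned (Rule 5).
With Lunbry and Umbhex, Dorxan is earned (Rule 7).
With Wexond, Lunbry, and Dorxan, Tamarc is earned (Rule 3).
Tamarc: reached.
Umbhex: reached.
Qorpax would need Lunbry, Tamarc, and Venird (Rule 8), but Venird is never earned.
Dorxan: reached.
Reached: Tamarc, Umbhex, and Dorxan — 3 of the 4.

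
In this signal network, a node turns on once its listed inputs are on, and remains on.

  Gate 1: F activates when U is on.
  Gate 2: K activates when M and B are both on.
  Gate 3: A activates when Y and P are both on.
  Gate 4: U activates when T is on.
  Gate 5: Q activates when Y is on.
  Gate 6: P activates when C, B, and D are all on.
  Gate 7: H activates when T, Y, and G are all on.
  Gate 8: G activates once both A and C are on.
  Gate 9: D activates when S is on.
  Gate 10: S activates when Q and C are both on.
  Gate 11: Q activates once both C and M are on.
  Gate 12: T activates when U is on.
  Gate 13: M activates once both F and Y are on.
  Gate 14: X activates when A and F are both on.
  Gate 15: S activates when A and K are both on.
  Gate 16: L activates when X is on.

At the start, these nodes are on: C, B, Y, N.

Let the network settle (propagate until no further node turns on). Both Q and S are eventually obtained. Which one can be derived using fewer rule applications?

Q: Gate 5: Y on → Q on. [1 rule application]
S: Gate 5: Y on → Q on. Gate 10: Q and C on → S on. [2 rule applications]
Q needs fewer.

Q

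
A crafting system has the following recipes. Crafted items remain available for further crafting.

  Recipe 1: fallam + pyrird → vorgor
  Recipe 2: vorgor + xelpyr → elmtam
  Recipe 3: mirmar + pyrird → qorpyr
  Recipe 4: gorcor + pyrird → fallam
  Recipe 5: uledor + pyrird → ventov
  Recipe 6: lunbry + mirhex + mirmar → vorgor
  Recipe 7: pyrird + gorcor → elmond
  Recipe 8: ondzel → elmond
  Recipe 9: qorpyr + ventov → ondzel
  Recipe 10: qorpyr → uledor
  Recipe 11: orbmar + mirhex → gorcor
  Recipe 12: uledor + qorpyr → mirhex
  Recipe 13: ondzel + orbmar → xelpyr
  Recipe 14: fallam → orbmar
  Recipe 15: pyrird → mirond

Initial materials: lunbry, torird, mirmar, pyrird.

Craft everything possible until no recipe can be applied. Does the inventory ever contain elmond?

mirmar + pyrird → qorpyr (Recipe 3).
Using Recipe 10, qorpyr makes uledor.
uledor + pyrird → ventov (Recipe 5).
Using Recipe 9, qorpyr and ventov make ondzel.
Using Recipe 8, ondzel makes elmond.

Yes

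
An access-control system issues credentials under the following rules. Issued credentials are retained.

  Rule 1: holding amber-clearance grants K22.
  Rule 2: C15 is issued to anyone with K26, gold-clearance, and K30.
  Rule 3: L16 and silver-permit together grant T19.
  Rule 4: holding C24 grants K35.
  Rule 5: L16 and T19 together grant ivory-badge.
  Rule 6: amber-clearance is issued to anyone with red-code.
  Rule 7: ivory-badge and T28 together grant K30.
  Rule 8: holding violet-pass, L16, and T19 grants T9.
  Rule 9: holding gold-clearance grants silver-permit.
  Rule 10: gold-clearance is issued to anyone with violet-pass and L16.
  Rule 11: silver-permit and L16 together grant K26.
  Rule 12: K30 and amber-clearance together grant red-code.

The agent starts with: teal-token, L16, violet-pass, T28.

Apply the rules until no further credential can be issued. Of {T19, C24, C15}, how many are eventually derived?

2

Holding violet-pass and L16 grants gold-clearance (Rule 10).
Holding gold-clearance grants silver-permit (Rule 9).
Holding silver-permit and L16 grants K26 (Rule 11).
Holding L16 and silver-permit grants T19 (Rule 3).
Holding L16 and T19 grants ivory-badge (Rule 5).
Holding ivory-badge and T28 grants K30 (Rule 7).
Holding K26, gold-clearance, and K30 grants C15 (Rule 2).
T19: reached.
No rule produces C24, and it is not given.
C15: reached.
Reached: T19 and C15 — 2 of the 3.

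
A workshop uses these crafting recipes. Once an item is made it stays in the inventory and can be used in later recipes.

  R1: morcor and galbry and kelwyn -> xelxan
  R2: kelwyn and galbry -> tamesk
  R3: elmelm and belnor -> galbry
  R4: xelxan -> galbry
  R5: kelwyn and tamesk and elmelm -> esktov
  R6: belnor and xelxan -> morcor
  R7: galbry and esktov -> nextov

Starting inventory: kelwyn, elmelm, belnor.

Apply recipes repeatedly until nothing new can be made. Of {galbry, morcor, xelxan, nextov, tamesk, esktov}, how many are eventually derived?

elmelm and belnor -> galbry (R3).
Using R2, kelwyn and galbry make tamesk.
Using R5, kelwyn, tamesk, and elmelm make esktov.
galbry and esktov -> nextov (R7).
galbry: reached.
morcor would need belnor and xelxan (R6), but xelxan is never obtained.
xelxan would need morcor, galbry, and kelwyn (R1), but morcor is never obtained.
nextov: reached.
tamesk: reached.
esktov: reached.
Reached: galbry, nextov, tamesk, and esktov — 4 of the 6.

4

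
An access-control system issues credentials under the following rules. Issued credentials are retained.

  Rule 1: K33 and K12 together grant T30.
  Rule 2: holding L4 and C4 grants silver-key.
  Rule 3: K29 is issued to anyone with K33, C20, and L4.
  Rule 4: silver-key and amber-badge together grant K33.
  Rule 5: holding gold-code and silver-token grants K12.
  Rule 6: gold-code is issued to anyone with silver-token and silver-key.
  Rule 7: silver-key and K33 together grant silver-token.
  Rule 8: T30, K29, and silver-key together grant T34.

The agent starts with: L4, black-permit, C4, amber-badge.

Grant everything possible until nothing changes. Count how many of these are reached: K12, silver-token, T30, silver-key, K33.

5

Holding L4 and C4 grants silver-key (Rule 2).
Holding silver-key and amber-badge grants K33 (Rule 4).
Holding silver-key and K33 grants silver-token (Rule 7).
Holding silver-token and silver-key grants gold-code (Rule 6).
Holding gold-code and silver-token grants K12 (Rule 5).
Holding K33 and K12 grants T30 (Rule 1).
K12: reached.
silver-token: reached.
T30: reached.
silver-key: reached.
K33: reached.
All 5 are reached.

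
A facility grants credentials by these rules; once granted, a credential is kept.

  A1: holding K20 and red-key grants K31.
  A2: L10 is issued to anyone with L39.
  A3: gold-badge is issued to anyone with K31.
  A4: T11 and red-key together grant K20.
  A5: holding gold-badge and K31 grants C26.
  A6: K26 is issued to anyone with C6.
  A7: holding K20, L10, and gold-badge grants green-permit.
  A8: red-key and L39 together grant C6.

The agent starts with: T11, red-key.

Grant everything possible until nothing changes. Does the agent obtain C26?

Holding T11 and red-key grants K20 (A4).
Holding K20 and red-key grants K31 (A1).
Holding K31 grants gold-badge (A3).
Holding gold-badge and K31 grants C26 (A5).

Yes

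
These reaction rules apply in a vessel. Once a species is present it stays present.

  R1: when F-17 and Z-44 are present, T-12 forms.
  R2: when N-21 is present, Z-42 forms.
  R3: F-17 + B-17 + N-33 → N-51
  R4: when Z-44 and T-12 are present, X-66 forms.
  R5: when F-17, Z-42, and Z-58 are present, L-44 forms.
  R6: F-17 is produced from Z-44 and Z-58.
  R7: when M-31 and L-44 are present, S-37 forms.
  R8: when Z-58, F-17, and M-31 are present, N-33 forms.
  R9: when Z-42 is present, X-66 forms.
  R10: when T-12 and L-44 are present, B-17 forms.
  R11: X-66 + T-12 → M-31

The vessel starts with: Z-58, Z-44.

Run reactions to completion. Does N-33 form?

Z-44 and Z-58 present → F-17 forms (R6).
F-17 and Z-44 present → T-12 forms (R1).
Z-44 and T-12 present → X-66 forms (R4).
X-66 and T-12 present → M-31 forms (R11).
Z-58, F-17, and M-31 present → N-33 forms (R8).

Yes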